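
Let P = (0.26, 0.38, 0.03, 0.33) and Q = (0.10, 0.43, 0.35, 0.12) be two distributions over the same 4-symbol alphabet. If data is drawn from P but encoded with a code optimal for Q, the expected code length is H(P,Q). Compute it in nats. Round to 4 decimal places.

H(P,Q) = −Σ p·ln q.
  −0.26·ln(0.10) = 0.59867
  −0.38·ln(0.43) = 0.32071
  −0.03·ln(0.35) = 0.03149
  −0.33·ln(0.12) = 0.69969
H(P,Q) = 1.6506 nats.

1.6506 nats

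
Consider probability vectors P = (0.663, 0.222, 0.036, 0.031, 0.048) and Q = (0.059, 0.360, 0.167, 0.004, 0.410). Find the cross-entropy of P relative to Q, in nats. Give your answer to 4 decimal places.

H(P,Q) = −Σ p·ln q.
  −0.663·ln(0.059) = 1.87643
  −0.222·ln(0.360) = 0.22681
  −0.036·ln(0.167) = 0.06443
  −0.031·ln(0.004) = 0.17117
  −0.048·ln(0.410) = 0.04280
H(P,Q) = 2.3816 nats.

2.3816 nats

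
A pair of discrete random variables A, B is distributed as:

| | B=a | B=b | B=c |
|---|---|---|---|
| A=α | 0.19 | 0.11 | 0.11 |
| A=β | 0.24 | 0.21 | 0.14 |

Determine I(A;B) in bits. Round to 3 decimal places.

Marginals: p(A) = (0.4100, 0.5900), p(B) = (0.4300, 0.3200, 0.2500).
I(A;B) = Σ p(x,y)·log₂[p(x,y)/(p(x)p(y))].
  (α,a): 0.19·log₂(1.0777) = 0.0205
  (α,b): 0.11·log₂(0.8384) = -0.0280
  (α,c): 0.11·log₂(1.0732) = 0.0112
  (β,a): 0.24·log₂(0.9460) = -0.0192
  (β,b): 0.21·log₂(1.1123) = 0.0322
  (β,c): 0.14·log₂(0.9492) = -0.0105
Sum = 0.006 bits.

0.006 bits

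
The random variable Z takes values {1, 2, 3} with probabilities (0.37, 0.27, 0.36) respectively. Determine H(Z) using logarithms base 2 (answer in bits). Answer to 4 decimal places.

1.5714 bits

H(Z) = −Σ p·log₂ p.
  −(0.37)·log₂(0.37) = 0.53073
  −(0.27)·log₂(0.27) = 0.51002
  −(0.36)·log₂(0.36) = 0.53062
Sum: 0.53073 + 0.51002 + 0.53062 = 1.5714 bits.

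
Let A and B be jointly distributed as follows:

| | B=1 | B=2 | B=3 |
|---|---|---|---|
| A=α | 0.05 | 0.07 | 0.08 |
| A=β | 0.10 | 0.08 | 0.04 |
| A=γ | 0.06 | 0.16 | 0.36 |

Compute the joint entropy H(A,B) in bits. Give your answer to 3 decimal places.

H(A,B) = −Σ p(x,y)·log₂ p(x,y) over all 9 cells.
  cell (α,1): −0.05·log₂0.05 = 0.2161
  cell (α,2): −0.07·log₂0.07 = 0.2686
  cell (α,3): −0.08·log₂0.08 = 0.2915
  cell (β,1): −0.10·log₂0.10 = 0.3322
  cell (β,2): −0.08·log₂0.08 = 0.2915
  cell (β,3): −0.04·log₂0.04 = 0.1858
  cell (γ,1): −0.06·log₂0.06 = 0.2435
  cell (γ,2): −0.16·log₂0.16 = 0.4230
  cell (γ,3): −0.36·log₂0.36 = 0.5306
Sum = 2.783 bits.

2.783 bits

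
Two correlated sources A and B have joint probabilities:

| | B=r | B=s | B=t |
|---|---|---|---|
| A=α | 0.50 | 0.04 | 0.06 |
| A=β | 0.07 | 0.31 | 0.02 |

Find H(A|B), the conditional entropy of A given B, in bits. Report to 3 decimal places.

Marginals: p(A) = (0.6000, 0.4000), p(B) = (0.5700, 0.3500, 0.0800).
H(A|B) = Σ p(B) · H(A|B=·).
  B=r: p=0.5700, H(A|B=r) = 0.5374
  B=s: p=0.3500, H(A|B=s) = 0.5127
  B=t: p=0.0800, H(A|B=t) = 0.8113
Weighted sum = 0.551 bits.

0.551 bits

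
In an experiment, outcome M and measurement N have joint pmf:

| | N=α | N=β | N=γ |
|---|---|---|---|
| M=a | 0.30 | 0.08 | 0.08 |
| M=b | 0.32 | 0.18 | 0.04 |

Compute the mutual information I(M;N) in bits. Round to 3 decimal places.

0.034 bits

Marginals: p(M) = (0.4600, 0.5400), p(N) = (0.6200, 0.2600, 0.1200).
I(M;N) = Σ p(x,y)·log₂[p(x,y)/(p(x)p(y))].
  (a,α): 0.30·log₂(1.0519) = 0.0219
  (a,β): 0.08·log₂(0.6689) = -0.0464
  (a,γ): 0.08·log₂(1.4493) = 0.0428
  (b,α): 0.32·log₂(0.9558) = -0.0209
  (b,β): 0.18·log₂(1.2821) = 0.0645
  (b,γ): 0.04·log₂(0.6173) = -0.0278
Sum = 0.034 bits.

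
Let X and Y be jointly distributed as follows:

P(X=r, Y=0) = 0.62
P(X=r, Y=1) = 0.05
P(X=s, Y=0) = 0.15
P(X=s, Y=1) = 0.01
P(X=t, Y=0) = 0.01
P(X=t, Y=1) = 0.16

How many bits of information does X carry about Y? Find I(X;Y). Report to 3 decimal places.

0.395 bits

Marginals: p(X) = (0.6700, 0.1600, 0.1700), p(Y) = (0.7800, 0.2200).
I(X;Y) = H(X) + H(Y) − H(X,Y).
H(X) = 1.2447, H(Y) = 0.7602, H(X,Y) = 1.6101.
I(X;Y) = 1.2447 + 0.7602 − 1.6101 = 0.395 bits.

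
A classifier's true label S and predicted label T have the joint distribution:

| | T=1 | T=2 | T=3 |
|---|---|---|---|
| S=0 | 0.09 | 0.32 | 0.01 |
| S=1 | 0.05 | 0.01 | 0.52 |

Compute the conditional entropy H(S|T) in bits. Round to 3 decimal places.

Chain rule: H(S|T) = H(S,T) − H(T).
Marginals: p(S) = (0.4200, 0.5800), p(T) = (0.1400, 0.3300, 0.5300).
H(S,T) = 1.6782 bits; H(T) = 1.4104 bits.
H(S|T) = 1.6782 − 1.4104 = 0.268 bits.

0.268 bits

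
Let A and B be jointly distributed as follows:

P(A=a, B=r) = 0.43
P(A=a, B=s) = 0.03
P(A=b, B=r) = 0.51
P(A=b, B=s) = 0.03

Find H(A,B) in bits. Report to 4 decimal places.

H(A,B) = −Σ p(x,y)·log₂ p(x,y) over all 4 cells.
  cell (a,r): −0.43·log₂0.43 = 0.52356
  cell (a,s): −0.03·log₂0.03 = 0.15177
  cell (b,r): −0.51·log₂0.51 = 0.49543
  cell (b,s): −0.03·log₂0.03 = 0.15177
Sum = 1.3225 bits.

1.3225 bits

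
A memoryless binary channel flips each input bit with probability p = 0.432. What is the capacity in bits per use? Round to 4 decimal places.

Binary symmetric channel: C = 1 − h₂(ε) where h₂ is the binary entropy function.
h₂(0.432) = −0.432·log₂0.432 − 0.568·log₂0.568 = 0.9866.
C = 1 − 0.9866 = 0.0134 bits per channel use.

0.0134 bits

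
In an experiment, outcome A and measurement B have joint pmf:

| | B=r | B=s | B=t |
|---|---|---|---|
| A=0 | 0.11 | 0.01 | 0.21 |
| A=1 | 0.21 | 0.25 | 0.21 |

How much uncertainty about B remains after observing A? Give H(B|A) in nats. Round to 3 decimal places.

Marginals: p(A) = (0.3300, 0.6700), p(B) = (0.3200, 0.2600, 0.4200).
H(B|A) = Σ p(A) · H(B|A=·).
  A=0: p=0.3300, H(B|A=0) = 0.7598
  A=1: p=0.6700, H(B|A=1) = 1.0951
Weighted sum = 0.984 nats.

0.984 nats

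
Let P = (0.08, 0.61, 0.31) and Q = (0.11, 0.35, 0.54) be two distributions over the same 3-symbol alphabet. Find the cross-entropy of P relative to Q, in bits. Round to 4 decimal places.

1.4542 bits

H(P,Q) = −Σ p·log₂ q.
  −0.08·log₂(0.11) = 0.25475
  −0.61·log₂(0.35) = 0.92389
  −0.31·log₂(0.54) = 0.27558
H(P,Q) = 1.4542 bits.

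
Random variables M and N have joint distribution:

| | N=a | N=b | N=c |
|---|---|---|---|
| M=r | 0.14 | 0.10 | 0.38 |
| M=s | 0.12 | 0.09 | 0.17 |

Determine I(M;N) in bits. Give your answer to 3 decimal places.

0.019 bits

Marginals: p(M) = (0.6200, 0.3800), p(N) = (0.2600, 0.1900, 0.5500).
I(M;N) = H(M) + H(N) − H(M,N).
H(M) = 0.9580, H(N) = 1.4349, H(M,N) = 2.3741.
I(M;N) = 0.9580 + 1.4349 − 2.3741 = 0.019 bits.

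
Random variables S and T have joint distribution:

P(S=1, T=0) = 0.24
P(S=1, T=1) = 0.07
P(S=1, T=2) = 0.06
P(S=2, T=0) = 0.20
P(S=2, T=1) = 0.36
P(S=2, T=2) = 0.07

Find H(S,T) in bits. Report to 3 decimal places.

H(S,T) = −Σ p(x,y)·log₂ p(x,y) over all 6 cells.
  cell (1,0): −0.24·log₂0.24 = 0.4941
  cell (1,1): −0.07·log₂0.07 = 0.2686
  cell (1,2): −0.06·log₂0.06 = 0.2435
  cell (2,0): −0.20·log₂0.20 = 0.4644
  cell (2,1): −0.36·log₂0.36 = 0.5306
  cell (2,2): −0.07·log₂0.07 = 0.2686
Sum = 2.270 bits.

2.270 bits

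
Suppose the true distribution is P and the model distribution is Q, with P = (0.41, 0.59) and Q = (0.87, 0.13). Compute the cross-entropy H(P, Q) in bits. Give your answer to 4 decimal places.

1.8190 bits

H(P,Q) = −Σ p·log₂ q.
  −0.41·log₂(0.87) = 0.08237
  −0.59·log₂(0.13) = 1.73662
H(P,Q) = 1.8190 bits.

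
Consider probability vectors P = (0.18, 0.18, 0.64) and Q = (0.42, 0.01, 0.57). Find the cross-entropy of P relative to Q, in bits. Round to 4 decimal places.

H(P,Q) = −Σ p·log₂ q.
  −0.18·log₂(0.42) = 0.22528
  −0.18·log₂(0.01) = 1.19589
  −0.64·log₂(0.57) = 0.51902
H(P,Q) = 1.9402 bits.

1.9402 bits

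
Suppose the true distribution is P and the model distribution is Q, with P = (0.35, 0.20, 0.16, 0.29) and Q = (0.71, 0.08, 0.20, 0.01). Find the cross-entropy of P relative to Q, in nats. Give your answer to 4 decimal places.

H(P,Q) = −Σ p·ln q.
  −0.35·ln(0.71) = 0.11987
  −0.20·ln(0.08) = 0.50515
  −0.16·ln(0.20) = 0.25751
  −0.29·ln(0.01) = 1.33550
H(P,Q) = 2.2180 nats.

2.2180 nats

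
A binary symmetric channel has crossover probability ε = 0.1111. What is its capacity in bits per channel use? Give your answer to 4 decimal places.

0.4968 bits

Binary symmetric channel: C = 1 − h₂(ε) where h₂ is the binary entropy function.
h₂(0.1111) = −0.1111·log₂0.1111 − 0.8889·log₂0.8889 = 0.5032.
C = 1 − 0.5032 = 0.4968 bits per channel use.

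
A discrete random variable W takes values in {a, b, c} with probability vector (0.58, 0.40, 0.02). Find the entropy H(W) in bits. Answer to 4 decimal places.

1.0975 bits

H(W) = −Σ p·log₂ p.
  −(0.58)·log₂(0.58) = 0.45581
  −(0.40)·log₂(0.40) = 0.52877
  −(0.02)·log₂(0.02) = 0.11288
Sum: 0.45581 + 0.52877 + 0.11288 = 1.0975 bits.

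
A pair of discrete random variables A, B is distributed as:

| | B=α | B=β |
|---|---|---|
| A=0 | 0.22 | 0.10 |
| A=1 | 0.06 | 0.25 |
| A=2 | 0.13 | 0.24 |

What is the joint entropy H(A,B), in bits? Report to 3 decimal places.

2.433 bits

H(A,B) = −Σ p(x,y)·log₂ p(x,y) over all 6 cells.
  cell (0,α): −0.22·log₂0.22 = 0.4806
  cell (0,β): −0.10·log₂0.10 = 0.3322
  cell (1,α): −0.06·log₂0.06 = 0.2435
  cell (1,β): −0.25·log₂0.25 = 0.5000
  cell (2,α): −0.13·log₂0.13 = 0.3826
  cell (2,β): −0.24·log₂0.24 = 0.4941
Sum = 2.433 bits.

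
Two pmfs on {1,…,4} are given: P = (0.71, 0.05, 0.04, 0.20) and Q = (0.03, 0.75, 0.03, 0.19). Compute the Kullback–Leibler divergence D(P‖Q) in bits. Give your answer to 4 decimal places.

3.0771 bits

D(P‖Q) = Σ p·log₂(p/q).
  0.71·log₂(0.71/0.03) = 3.24100
  0.05·log₂(0.05/0.75) = -0.19534
  0.04·log₂(0.04/0.03) = 0.01660
  0.20·log₂(0.20/0.19) = 0.01480
D(P‖Q) = 3.0771 bits.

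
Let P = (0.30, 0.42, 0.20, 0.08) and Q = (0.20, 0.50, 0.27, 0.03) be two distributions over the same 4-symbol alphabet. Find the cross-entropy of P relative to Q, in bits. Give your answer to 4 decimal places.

1.8991 bits

H(P,Q) = −Σ p·log₂ q.
  −0.30·log₂(0.20) = 0.69658
  −0.42·log₂(0.50) = 0.42000
  −0.20·log₂(0.27) = 0.37779
  −0.08·log₂(0.03) = 0.40471
H(P,Q) = 1.8991 bits.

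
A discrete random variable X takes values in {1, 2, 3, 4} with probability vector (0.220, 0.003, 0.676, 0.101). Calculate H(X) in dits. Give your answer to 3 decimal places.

0.368 dits

H(X) = −Σ p·log₁₀ p.
  −(0.220)·log₁₀(0.220) = 0.1447
  −(0.003)·log₁₀(0.003) = 0.0076
  −(0.676)·log₁₀(0.676) = 0.1150
  −(0.101)·log₁₀(0.101) = 0.1006
Sum: 0.1447 + 0.0076 + 0.1150 + 0.1006 = 0.368 dits.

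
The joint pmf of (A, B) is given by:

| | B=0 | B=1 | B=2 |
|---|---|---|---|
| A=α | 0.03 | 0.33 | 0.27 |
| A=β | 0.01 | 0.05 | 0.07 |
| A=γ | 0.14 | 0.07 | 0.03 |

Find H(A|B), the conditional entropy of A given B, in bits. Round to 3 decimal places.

1.064 bits

Chain rule: H(A|B) = H(A,B) − H(B).
Marginals: p(A) = (0.6300, 0.1300, 0.2400), p(B) = (0.1800, 0.4500, 0.3700).
H(A,B) = 2.5581 bits; H(B) = 1.4944 bits.
H(A|B) = 2.5581 − 1.4944 = 1.064 bits.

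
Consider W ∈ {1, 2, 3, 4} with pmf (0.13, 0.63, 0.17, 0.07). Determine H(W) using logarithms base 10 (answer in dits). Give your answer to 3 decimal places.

0.453 dits

H(W) = −Σ p·log₁₀ p.
  −(0.13)·log₁₀(0.13) = 0.1152
  −(0.63)·log₁₀(0.63) = 0.1264
  −(0.17)·log₁₀(0.17) = 0.1308
  −(0.07)·log₁₀(0.07) = 0.0808
Sum: 0.1152 + 0.1264 + 0.1308 + 0.0808 = 0.453 dits.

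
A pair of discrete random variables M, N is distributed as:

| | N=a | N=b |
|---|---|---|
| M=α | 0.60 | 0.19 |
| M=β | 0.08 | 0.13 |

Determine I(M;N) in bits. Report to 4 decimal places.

Marginals: p(M) = (0.7900, 0.2100), p(N) = (0.6800, 0.3200).
I(M;N) = H(M) + H(N) − H(M,N).
H(M) = 0.7415, H(N) = 0.9044, H(M,N) = 1.5716.
I(M;N) = 0.7415 + 0.9044 − 1.5716 = 0.0743 bits.

0.0743 bits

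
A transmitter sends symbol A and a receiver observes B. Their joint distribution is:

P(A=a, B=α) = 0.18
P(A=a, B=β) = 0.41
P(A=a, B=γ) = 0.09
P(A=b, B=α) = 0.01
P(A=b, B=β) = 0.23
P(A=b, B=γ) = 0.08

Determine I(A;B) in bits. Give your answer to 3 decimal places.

0.075 bits

Marginals: p(A) = (0.6800, 0.3200), p(B) = (0.1900, 0.6400, 0.1700).
I(A;B) = H(A) + H(B) − H(A,B).
H(A) = 0.9044, H(B) = 1.3019, H(A,B) = 2.1310.
I(A;B) = 0.9044 + 1.3019 − 2.1310 = 0.075 bits.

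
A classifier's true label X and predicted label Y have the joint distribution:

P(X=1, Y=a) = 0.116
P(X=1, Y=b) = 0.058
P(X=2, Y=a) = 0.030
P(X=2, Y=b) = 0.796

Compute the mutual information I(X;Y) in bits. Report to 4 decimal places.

0.2540 bits

Marginals: p(X) = (0.1740, 0.8260), p(Y) = (0.1460, 0.8540).
I(X;Y) = Σ p(x,y)·log₂[p(x,y)/(p(x)p(y))].
  (1,a): 0.116·log₂(4.5662) = 0.25416
  (1,b): 0.058·log₂(0.3903) = -0.07872
  (2,a): 0.030·log₂(0.2488) = -0.06021
  (2,b): 0.796·log₂(1.1284) = 0.13876
Sum = 0.2540 bits.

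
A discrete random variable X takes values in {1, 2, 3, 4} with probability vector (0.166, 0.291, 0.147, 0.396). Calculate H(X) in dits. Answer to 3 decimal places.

H(X) = −Σ p·log₁₀ p.
  −(0.166)·log₁₀(0.166) = 0.1295
  −(0.291)·log₁₀(0.291) = 0.1560
  −(0.147)·log₁₀(0.147) = 0.1224
  −(0.396)·log₁₀(0.396) = 0.1593
Sum: 0.1295 + 0.1560 + 0.1224 + 0.1593 = 0.567 dits.

0.567 dits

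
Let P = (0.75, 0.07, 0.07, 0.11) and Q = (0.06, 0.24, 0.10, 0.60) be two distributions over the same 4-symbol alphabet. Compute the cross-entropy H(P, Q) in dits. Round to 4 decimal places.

H(P,Q) = −Σ p·log₁₀ q.
  −0.75·log₁₀(0.06) = 0.91639
  −0.07·log₁₀(0.24) = 0.04339
  −0.07·log₁₀(0.10) = 0.07000
  −0.11·log₁₀(0.60) = 0.02440
H(P,Q) = 1.0542 dits.

1.0542 dits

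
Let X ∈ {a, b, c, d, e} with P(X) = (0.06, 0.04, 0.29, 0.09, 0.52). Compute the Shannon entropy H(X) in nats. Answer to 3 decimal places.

H(X) = −Σ p·ln p.
  −(0.06)·ln(0.06) = 0.1688
  −(0.04)·ln(0.04) = 0.1288
  −(0.29)·ln(0.29) = 0.3590
  −(0.09)·ln(0.09) = 0.2167
  −(0.52)·ln(0.52) = 0.3400
Sum: 0.1688 + 0.1288 + 0.3590 + 0.2167 + 0.3400 = 1.213 nats.

1.213 nats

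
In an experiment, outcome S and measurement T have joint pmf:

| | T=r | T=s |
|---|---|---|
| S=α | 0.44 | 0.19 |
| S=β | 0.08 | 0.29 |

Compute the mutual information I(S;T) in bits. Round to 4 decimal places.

Marginals: p(S) = (0.6300, 0.3700), p(T) = (0.5200, 0.4800).
I(S;T) = Σ p(x,y)·log₂[p(x,y)/(p(x)p(y))].
  (α,r): 0.44·log₂(1.3431) = 0.18725
  (α,s): 0.19·log₂(0.6283) = -0.12739
  (β,r): 0.08·log₂(0.4158) = -0.10128
  (β,s): 0.29·log₂(1.6329) = 0.20515
Sum = 0.1637 bits.

0.1637 bits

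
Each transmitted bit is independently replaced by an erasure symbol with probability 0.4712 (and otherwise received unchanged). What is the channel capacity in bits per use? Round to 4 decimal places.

0.5288 bits

Binary erasure channel: capacity C = 1 − ε.
C = 1 − 0.4712 = 0.5288 bits per channel use.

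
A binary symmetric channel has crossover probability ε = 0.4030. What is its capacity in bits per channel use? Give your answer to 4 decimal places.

Binary symmetric channel: C = 1 − h₂(ε) where h₂ is the binary entropy function.
h₂(0.4030) = −0.4030·log₂0.4030 − 0.5970·log₂0.5970 = 0.9727.
C = 1 − 0.9727 = 0.0273 bits per channel use.

0.0273 bits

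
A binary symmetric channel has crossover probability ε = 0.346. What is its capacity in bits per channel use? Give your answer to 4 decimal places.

Binary symmetric channel: C = 1 − h₂(ε) where h₂ is the binary entropy function.
h₂(0.346) = −0.346·log₂0.346 − 0.654·log₂0.654 = 0.9304.
C = 1 − 0.9304 = 0.0696 bits per channel use.

0.0696 bits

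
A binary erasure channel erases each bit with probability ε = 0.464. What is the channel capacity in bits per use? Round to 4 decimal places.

0.5360 bits

Binary erasure channel: capacity C = 1 − ε.
C = 1 − 0.464 = 0.5360 bits per channel use.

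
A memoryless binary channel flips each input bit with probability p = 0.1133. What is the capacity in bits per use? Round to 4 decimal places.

0.4902 bits

Binary symmetric channel: C = 1 − h₂(ε) where h₂ is the binary entropy function.
h₂(0.1133) = −0.1133·log₂0.1133 − 0.8867·log₂0.8867 = 0.5098.
C = 1 − 0.5098 = 0.4902 bits per channel use.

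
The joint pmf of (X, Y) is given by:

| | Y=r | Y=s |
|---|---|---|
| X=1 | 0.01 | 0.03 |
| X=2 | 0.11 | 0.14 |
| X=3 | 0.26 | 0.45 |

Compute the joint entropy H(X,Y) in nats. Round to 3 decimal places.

1.379 nats

H(X,Y) = −Σ p(x,y)·ln p(x,y) over all 6 cells.
  cell (1,r): −0.01·ln0.01 = 0.0461
  cell (1,s): −0.03·ln0.03 = 0.1052
  cell (2,r): −0.11·ln0.11 = 0.2428
  cell (2,s): −0.14·ln0.14 = 0.2753
  cell (3,r): −0.26·ln0.26 = 0.3502
  cell (3,s): −0.45·ln0.45 = 0.3593
Sum = 1.379 nats.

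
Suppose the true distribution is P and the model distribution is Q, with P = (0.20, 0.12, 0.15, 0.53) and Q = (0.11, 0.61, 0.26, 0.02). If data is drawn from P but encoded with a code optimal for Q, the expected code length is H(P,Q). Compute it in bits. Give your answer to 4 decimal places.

4.0052 bits

H(P,Q) = −Σ p·log₂ q.
  −0.20·log₂(0.11) = 0.63688
  −0.12·log₂(0.61) = 0.08557
  −0.15·log₂(0.26) = 0.29151
  −0.53·log₂(0.02) = 2.99124
H(P,Q) = 4.0052 bits.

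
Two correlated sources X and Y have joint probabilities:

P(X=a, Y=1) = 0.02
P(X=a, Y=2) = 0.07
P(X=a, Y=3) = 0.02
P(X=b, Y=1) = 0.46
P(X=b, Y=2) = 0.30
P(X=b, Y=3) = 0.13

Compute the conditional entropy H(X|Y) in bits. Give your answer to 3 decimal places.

Marginals: p(X) = (0.1100, 0.8900), p(Y) = (0.4800, 0.3700, 0.1500).
H(X|Y) = Σ p(Y) · H(X|Y=·).
  Y=1: p=0.4800, H(X|Y=1) = 0.2499
  Y=2: p=0.3700, H(X|Y=2) = 0.6998
  Y=3: p=0.1500, H(X|Y=3) = 0.5665
Weighted sum = 0.464 bits.

0.464 bits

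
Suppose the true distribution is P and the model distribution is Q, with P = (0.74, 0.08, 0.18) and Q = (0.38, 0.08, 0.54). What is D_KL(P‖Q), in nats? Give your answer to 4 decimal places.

D(P‖Q) = Σ p·ln(p/q).
  0.74·ln(0.74/0.38) = 0.49319
  0.08·ln(0.08/0.08) = 0.00000
  0.18·ln(0.18/0.54) = -0.19775
D(P‖Q) = 0.2954 nats.

0.2954 nats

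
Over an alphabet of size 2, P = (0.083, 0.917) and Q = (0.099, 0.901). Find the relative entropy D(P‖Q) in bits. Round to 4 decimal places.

D(P‖Q) = Σ p·log₂(p/q).
  0.083·log₂(0.083/0.099) = -0.02111
  0.917·log₂(0.917/0.901) = 0.02329
D(P‖Q) = 0.0022 bits.

0.0022 bits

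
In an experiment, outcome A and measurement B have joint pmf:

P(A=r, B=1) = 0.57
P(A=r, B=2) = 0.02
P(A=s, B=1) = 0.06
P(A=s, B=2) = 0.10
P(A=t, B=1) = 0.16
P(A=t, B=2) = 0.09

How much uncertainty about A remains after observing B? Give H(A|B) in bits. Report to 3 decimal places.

Marginals: p(A) = (0.5900, 0.1600, 0.2500), p(B) = (0.7900, 0.2100).
H(A|B) = Σ p(B) · H(A|B=·).
  B=1: p=0.7900, H(A|B=1) = 1.0888
  B=2: p=0.2100, H(A|B=2) = 1.3567
Weighted sum = 1.145 bits.

1.145 bits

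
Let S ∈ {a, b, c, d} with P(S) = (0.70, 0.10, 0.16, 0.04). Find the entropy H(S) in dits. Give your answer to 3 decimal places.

0.392 dits

H(S) = −Σ p·log₁₀ p.
  −(0.70)·log₁₀(0.70) = 0.1084
  −(0.10)·log₁₀(0.10) = 0.1000
  −(0.16)·log₁₀(0.16) = 0.1273
  −(0.04)·log₁₀(0.04) = 0.0559
Sum: 0.1084 + 0.1000 + 0.1273 + 0.0559 = 0.392 dits.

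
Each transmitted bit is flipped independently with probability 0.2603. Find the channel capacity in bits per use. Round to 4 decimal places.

Binary symmetric channel: C = 1 − h₂(ε) where h₂ is the binary entropy function.
h₂(0.2603) = −0.2603·log₂0.2603 − 0.7397·log₂0.7397 = 0.8272.
C = 1 − 0.8272 = 0.1728 bits per channel use.

0.1728 bits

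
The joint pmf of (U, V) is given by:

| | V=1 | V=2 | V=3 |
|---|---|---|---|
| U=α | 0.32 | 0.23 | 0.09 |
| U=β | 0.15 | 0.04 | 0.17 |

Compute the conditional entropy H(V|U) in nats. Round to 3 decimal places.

Chain rule: H(V|U) = H(U,V) − H(U).
Marginals: p(U) = (0.6400, 0.3600), p(V) = (0.4700, 0.2700, 0.2600).
H(U,V) = 1.6339 nats; H(U) = 0.6534 nats.
H(V|U) = 1.6339 − 0.6534 = 0.980 nats.

0.980 nats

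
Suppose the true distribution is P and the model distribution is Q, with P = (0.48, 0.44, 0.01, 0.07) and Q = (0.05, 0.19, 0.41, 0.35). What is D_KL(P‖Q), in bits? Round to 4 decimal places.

1.8832 bits

D(P‖Q) = Σ p·log₂(p/q).
  0.48·log₂(0.48/0.05) = 1.56626
  0.44·log₂(0.44/0.19) = 0.53306
  0.01·log₂(0.01/0.41) = -0.05358
  0.07·log₂(0.07/0.35) = -0.16253
D(P‖Q) = 1.8832 bits.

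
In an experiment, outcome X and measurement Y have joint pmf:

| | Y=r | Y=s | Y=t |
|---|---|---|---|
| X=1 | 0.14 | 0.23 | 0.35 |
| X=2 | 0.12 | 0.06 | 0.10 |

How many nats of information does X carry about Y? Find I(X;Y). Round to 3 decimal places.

0.027 nats

Marginals: p(X) = (0.7200, 0.2800), p(Y) = (0.2600, 0.2900, 0.4500).
I(X;Y) = Σ p(x,y)·ln[p(x,y)/(p(x)p(y))].
  (1,r): 0.14·ln(0.7479) = -0.0407
  (1,s): 0.23·ln(1.1015) = 0.0222
  (1,t): 0.35·ln(1.0802) = 0.0270
  (2,r): 0.12·ln(1.6484) = 0.0600
  (2,s): 0.06·ln(0.7389) = -0.0182
  (2,t): 0.10·ln(0.7937) = -0.0231
Sum = 0.027 nats.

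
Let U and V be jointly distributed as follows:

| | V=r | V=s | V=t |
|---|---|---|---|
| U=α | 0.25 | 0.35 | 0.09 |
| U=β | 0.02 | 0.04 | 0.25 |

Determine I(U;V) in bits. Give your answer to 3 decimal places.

Marginals: p(U) = (0.6900, 0.3100), p(V) = (0.2700, 0.3900, 0.3400).
I(U;V) = H(U) + H(V) − H(U,V).
H(U) = 0.8932, H(V) = 1.5690, H(U,V) = 2.1414.
I(U;V) = 0.8932 + 1.5690 − 2.1414 = 0.321 bits.

0.321 bits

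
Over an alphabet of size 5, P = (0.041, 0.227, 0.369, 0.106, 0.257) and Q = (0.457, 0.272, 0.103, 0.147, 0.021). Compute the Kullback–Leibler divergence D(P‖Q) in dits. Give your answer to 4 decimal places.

0.4082 dits

D(P‖Q) = Σ p·log₁₀(p/q).
  0.041·log₁₀(0.041/0.457) = -0.04293
  0.227·log₁₀(0.227/0.272) = -0.01783
  0.369·log₁₀(0.369/0.103) = 0.20450
  0.106·log₁₀(0.106/0.147) = -0.01505
  0.257·log₁₀(0.257/0.021) = 0.27954
D(P‖Q) = 0.4082 dits.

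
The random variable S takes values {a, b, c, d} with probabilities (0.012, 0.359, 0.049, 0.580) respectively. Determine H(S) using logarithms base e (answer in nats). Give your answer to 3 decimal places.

H(S) = −Σ p·ln p.
  −(0.012)·ln(0.012) = 0.0531
  −(0.359)·ln(0.359) = 0.3678
  −(0.049)·ln(0.049) = 0.1478
  −(0.580)·ln(0.580) = 0.3159
Sum: 0.0531 + 0.3678 + 0.1478 + 0.3159 = 0.885 nats.

0.885 nats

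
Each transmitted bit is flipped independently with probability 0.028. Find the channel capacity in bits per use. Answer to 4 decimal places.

0.8157 bits

Binary symmetric channel: C = 1 − h₂(ε) where h₂ is the binary entropy function.
h₂(0.028) = −0.028·log₂0.028 − 0.972·log₂0.972 = 0.1843.
C = 1 − 0.1843 = 0.8157 bits per channel use.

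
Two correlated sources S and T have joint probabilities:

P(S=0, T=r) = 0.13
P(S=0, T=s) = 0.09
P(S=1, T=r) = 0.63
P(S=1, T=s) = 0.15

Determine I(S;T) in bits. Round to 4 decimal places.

0.0294 bits

Marginals: p(S) = (0.2200, 0.7800), p(T) = (0.7600, 0.2400).
I(S;T) = Σ p(x,y)·log₂[p(x,y)/(p(x)p(y))].
  (0,r): 0.13·log₂(0.7775) = -0.04720
  (0,s): 0.09·log₂(1.7045) = 0.06924
  (1,r): 0.63·log₂(1.0628) = 0.05532
  (1,s): 0.15·log₂(0.8013) = -0.04794
Sum = 0.0294 bits.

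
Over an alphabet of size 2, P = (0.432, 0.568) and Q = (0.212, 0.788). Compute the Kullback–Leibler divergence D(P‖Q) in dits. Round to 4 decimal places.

0.0528 dits

D(P‖Q) = Σ p·log₁₀(p/q).
  0.432·log₁₀(0.432/0.212) = 0.13355
  0.568·log₁₀(0.568/0.788) = -0.08076
D(P‖Q) = 0.0528 dits.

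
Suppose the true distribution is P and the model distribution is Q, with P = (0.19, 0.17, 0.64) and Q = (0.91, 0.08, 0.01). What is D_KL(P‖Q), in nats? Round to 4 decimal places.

D(P‖Q) = Σ p·ln(p/q).
  0.19·ln(0.19/0.91) = -0.29762
  0.17·ln(0.17/0.08) = 0.12814
  0.64·ln(0.64/0.01) = 2.66169
D(P‖Q) = 2.4922 nats.

2.4922 nats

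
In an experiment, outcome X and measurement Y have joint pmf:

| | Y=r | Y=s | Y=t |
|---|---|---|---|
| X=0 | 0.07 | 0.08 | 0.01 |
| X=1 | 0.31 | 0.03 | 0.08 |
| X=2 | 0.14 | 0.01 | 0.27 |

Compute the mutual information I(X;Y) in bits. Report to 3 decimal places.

Marginals: p(X) = (0.1600, 0.4200, 0.4200), p(Y) = (0.5200, 0.1200, 0.3600).
I(X;Y) = Σ p(x,y)·log₂[p(x,y)/(p(x)p(y))].
  (0,r): 0.07·log₂(0.8413) = -0.0174
  (0,s): 0.08·log₂(4.1667) = 0.1647
  (0,t): 0.01·log₂(0.1736) = -0.0253
  (1,r): 0.31·log₂(1.4194) = 0.1566
  (1,s): 0.03·log₂(0.5952) = -0.0225
  (1,t): 0.08·log₂(0.5291) = -0.0735
  (2,r): 0.14·log₂(0.6410) = -0.0898
  (2,s): 0.01·log₂(0.1984) = -0.0233
  (2,t): 0.27·log₂(1.7857) = 0.2259
Sum = 0.295 bits.

0.295 bits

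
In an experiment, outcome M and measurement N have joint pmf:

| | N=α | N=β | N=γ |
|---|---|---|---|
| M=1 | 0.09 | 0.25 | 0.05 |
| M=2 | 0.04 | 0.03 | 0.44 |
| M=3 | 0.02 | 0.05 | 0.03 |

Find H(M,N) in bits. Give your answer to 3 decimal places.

H(M,N) = −Σ p(x,y)·log₂ p(x,y) over all 9 cells.
  cell (1,α): −0.09·log₂0.09 = 0.3127
  cell (1,β): −0.25·log₂0.25 = 0.5000
  cell (1,γ): −0.05·log₂0.05 = 0.2161
  cell (2,α): −0.04·log₂0.04 = 0.1858
  cell (2,β): −0.03·log₂0.03 = 0.1518
  cell (2,γ): −0.44·log₂0.44 = 0.5211
  cell (3,α): −0.02·log₂0.02 = 0.1129
  cell (3,β): −0.05·log₂0.05 = 0.2161
  cell (3,γ): −0.03·log₂0.03 = 0.1518
Sum = 2.368 bits.

2.368 bits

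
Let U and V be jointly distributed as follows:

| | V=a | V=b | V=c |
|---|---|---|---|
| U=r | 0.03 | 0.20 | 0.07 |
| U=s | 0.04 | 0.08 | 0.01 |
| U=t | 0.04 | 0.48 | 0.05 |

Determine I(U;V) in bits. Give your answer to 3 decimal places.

Marginals: p(U) = (0.3000, 0.1300, 0.5700), p(V) = (0.1100, 0.7600, 0.1300).
I(U;V) = H(U) + H(V) − H(U,V).
H(U) = 1.3660, H(V) = 1.0338, H(U,V) = 2.3385.
I(U;V) = 1.3660 + 1.0338 − 2.3385 = 0.061 bits.

0.061 bits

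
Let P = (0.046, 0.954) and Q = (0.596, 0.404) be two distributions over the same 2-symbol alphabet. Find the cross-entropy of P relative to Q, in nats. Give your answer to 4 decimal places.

H(P,Q) = −Σ p·ln q.
  −0.046·ln(0.596) = 0.02381
  −0.954·ln(0.404) = 0.86465
H(P,Q) = 0.8885 nats.

0.8885 nats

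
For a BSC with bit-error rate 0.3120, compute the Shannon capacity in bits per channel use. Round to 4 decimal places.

Binary symmetric channel: C = 1 − h₂(ε) where h₂ is the binary entropy function.
h₂(0.3120) = −0.3120·log₂0.3120 − 0.6880·log₂0.6880 = 0.8955.
C = 1 − 0.8955 = 0.1045 bits per channel use.

0.1045 bits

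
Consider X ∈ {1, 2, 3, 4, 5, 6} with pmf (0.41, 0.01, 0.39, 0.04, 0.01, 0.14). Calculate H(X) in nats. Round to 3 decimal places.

H(X) = −Σ p·ln p.
  −(0.41)·ln(0.41) = 0.3656
  −(0.01)·ln(0.01) = 0.0461
  −(0.39)·ln(0.39) = 0.3672
  −(0.04)·ln(0.04) = 0.1288
  −(0.01)·ln(0.01) = 0.0461
  −(0.14)·ln(0.14) = 0.2753
Sum: 0.3656 + 0.0461 + 0.3672 + 0.1288 + 0.0461 + 0.2753 = 1.229 nats.

1.229 nats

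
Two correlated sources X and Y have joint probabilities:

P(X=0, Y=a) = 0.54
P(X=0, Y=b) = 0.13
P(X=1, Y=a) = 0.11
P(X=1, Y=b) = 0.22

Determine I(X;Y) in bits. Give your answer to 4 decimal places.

0.1554 bits

Marginals: p(X) = (0.6700, 0.3300), p(Y) = (0.6500, 0.3500).
I(X;Y) = Σ p(x,y)·log₂[p(x,y)/(p(x)p(y))].
  (0,a): 0.54·log₂(1.2400) = 0.16755
  (0,b): 0.13·log₂(0.5544) = -0.11064
  (1,a): 0.11·log₂(0.5128) = -0.10598
  (1,b): 0.22·log₂(1.9048) = 0.20451
Sum = 0.1554 bits.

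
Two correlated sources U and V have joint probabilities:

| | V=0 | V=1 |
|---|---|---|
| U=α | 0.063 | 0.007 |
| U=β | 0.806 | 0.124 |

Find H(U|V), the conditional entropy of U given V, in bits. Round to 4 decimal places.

0.3654 bits

Chain rule: H(U|V) = H(U,V) − H(V).
Marginals: p(U) = (0.0700, 0.9300), p(V) = (0.8690, 0.1310).
H(U,V) = 0.9256 bits; H(V) = 0.5602 bits.
H(U|V) = 0.9256 − 0.5602 = 0.3654 bits.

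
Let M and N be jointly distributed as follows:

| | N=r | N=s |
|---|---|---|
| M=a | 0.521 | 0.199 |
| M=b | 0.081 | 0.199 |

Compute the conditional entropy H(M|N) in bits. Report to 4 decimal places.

0.7410 bits

Marginals: p(M) = (0.7200, 0.2800), p(N) = (0.6020, 0.3980).
H(M|N) = Σ p(N) · H(M|N=·).
  N=r: p=0.6020, H(M|N=r) = 0.5698
  N=s: p=0.3980, H(M|N=s) = 1.0000
Weighted sum = 0.7410 bits.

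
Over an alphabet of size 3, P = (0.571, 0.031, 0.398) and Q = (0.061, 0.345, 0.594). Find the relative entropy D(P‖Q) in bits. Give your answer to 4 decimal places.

1.5047 bits

D(P‖Q) = Σ p·log₂(p/q).
  0.571·log₂(0.571/0.061) = 1.84239
  0.031·log₂(0.031/0.345) = -0.10776
  0.398·log₂(0.398/0.594) = -0.22992
D(P‖Q) = 1.5047 bits.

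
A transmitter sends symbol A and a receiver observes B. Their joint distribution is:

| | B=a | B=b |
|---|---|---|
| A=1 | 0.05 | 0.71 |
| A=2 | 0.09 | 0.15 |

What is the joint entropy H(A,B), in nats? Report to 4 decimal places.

0.8942 nats

H(A,B) = −Σ p(x,y)·ln p(x,y) over all 4 cells.
  cell (1,a): −0.05·ln0.05 = 0.14979
  cell (1,b): −0.71·ln0.71 = 0.24317
  cell (2,a): −0.09·ln0.09 = 0.21672
  cell (2,b): −0.15·ln0.15 = 0.28457
Sum = 0.8942 nats.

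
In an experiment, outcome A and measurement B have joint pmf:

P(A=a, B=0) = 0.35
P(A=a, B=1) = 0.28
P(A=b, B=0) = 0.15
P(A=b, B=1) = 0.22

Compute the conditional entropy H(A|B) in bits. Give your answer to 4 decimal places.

Chain rule: H(A|B) = H(A,B) − H(B).
Marginals: p(A) = (0.6300, 0.3700), p(B) = (0.5000, 0.5000).
H(A,B) = 1.9354 bits; H(B) = 1.0000 bits.
H(A|B) = 1.9354 − 1.0000 = 0.9354 bits.

0.9354 bits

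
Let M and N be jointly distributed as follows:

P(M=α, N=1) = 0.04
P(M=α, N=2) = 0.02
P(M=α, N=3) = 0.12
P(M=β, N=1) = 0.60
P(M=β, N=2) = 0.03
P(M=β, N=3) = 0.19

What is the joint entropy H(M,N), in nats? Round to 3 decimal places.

1.189 nats

H(M,N) = −Σ p(x,y)·ln p(x,y) over all 6 cells.
  cell (α,1): −0.04·ln0.04 = 0.1288
  cell (α,2): −0.02·ln0.02 = 0.0782
  cell (α,3): −0.12·ln0.12 = 0.2544
  cell (β,1): −0.60·ln0.60 = 0.3065
  cell (β,2): −0.03·ln0.03 = 0.1052
  cell (β,3): −0.19·ln0.19 = 0.3155
Sum = 1.189 nats.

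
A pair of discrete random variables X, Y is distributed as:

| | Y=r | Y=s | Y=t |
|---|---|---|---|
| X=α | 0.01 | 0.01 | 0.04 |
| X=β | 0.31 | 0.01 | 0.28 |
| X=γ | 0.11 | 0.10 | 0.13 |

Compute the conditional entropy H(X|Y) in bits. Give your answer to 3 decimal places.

1.079 bits

Marginals: p(X) = (0.0600, 0.6000, 0.3400), p(Y) = (0.4300, 0.1200, 0.4500).
H(X|Y) = Σ p(Y) · H(X|Y=·).
  Y=r: p=0.4300, H(X|Y=r) = 0.9697
  Y=s: p=0.1200, H(X|Y=s) = 0.8167
  Y=t: p=0.4500, H(X|Y=t) = 1.2538
Weighted sum = 1.079 bits.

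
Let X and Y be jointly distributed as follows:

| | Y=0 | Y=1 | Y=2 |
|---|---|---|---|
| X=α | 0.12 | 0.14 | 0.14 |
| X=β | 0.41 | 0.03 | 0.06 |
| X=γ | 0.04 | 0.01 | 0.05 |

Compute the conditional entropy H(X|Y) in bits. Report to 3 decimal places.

Chain rule: H(X|Y) = H(X,Y) − H(Y).
Marginals: p(X) = (0.4000, 0.5000, 0.1000), p(Y) = (0.5700, 0.1800, 0.2500).
H(X,Y) = 2.5523 bits; H(Y) = 1.4076 bits.
H(X|Y) = 2.5523 − 1.4076 = 1.145 bits.

1.145 bits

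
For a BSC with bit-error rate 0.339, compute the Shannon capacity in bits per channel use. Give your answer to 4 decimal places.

0.0761 bits

Binary symmetric channel: C = 1 − h₂(ε) where h₂ is the binary entropy function.
h₂(0.339) = −0.339·log₂0.339 − 0.661·log₂0.661 = 0.9239.
C = 1 − 0.9239 = 0.0761 bits per channel use.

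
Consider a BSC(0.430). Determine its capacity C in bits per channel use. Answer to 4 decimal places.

Binary symmetric channel: C = 1 − h₂(ε) where h₂ is the binary entropy function.
h₂(0.430) = −0.430·log₂0.430 − 0.570·log₂0.570 = 0.9858.
C = 1 − 0.9858 = 0.0142 bits per channel use.

0.0142 bits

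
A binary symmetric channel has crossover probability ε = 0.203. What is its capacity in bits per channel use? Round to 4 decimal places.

0.2721 bits

Binary symmetric channel: C = 1 − h₂(ε) where h₂ is the binary entropy function.
h₂(0.203) = −0.203·log₂0.203 − 0.797·log₂0.797 = 0.7279.
C = 1 − 0.7279 = 0.2721 bits per channel use.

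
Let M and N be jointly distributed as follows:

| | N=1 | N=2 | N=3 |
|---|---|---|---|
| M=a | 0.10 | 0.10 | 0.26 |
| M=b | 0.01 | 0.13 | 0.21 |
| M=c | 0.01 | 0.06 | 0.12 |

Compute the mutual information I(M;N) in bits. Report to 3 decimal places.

Marginals: p(M) = (0.4600, 0.3500, 0.1900), p(N) = (0.1200, 0.2900, 0.5900).
I(M;N) = Σ p(x,y)·log₂[p(x,y)/(p(x)p(y))].
  (a,1): 0.10·log₂(1.8116) = 0.0857
  (a,2): 0.10·log₂(0.7496) = -0.0416
  (a,3): 0.26·log₂(0.9580) = -0.0161
  (b,1): 0.01·log₂(0.2381) = -0.0207
  (b,2): 0.13·log₂(1.2808) = 0.0464
  (b,3): 0.21·log₂(1.0169) = 0.0051
  (c,1): 0.01·log₂(0.4386) = -0.0119
  (c,2): 0.06·log₂(1.0889) = 0.0074
  (c,3): 0.12·log₂(1.0705) = 0.0118
Sum = 0.066 bits.

0.066 bits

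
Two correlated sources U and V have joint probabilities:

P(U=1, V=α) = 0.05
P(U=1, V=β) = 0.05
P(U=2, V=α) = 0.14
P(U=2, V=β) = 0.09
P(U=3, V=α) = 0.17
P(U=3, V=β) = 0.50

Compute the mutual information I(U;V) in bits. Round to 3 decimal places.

Marginals: p(U) = (0.1000, 0.2300, 0.6700), p(V) = (0.3600, 0.6400).
I(U;V) = H(U) + H(V) − H(U,V).
H(U) = 1.2070, H(V) = 0.9427, H(U,V) = 2.0765.
I(U;V) = 1.2070 + 0.9427 − 2.0765 = 0.073 bits.

0.073 bits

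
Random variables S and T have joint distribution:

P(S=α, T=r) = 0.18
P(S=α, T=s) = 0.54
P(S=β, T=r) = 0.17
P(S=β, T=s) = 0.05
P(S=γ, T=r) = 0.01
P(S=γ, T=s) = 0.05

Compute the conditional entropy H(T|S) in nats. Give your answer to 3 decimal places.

0.550 nats

Chain rule: H(T|S) = H(S,T) − H(S).
Marginals: p(S) = (0.7200, 0.2200, 0.0600), p(T) = (0.3600, 0.6400).
H(S,T) = 1.2883 nats; H(S) = 0.7384 nats.
H(T|S) = 1.2883 − 0.7384 = 0.550 nats.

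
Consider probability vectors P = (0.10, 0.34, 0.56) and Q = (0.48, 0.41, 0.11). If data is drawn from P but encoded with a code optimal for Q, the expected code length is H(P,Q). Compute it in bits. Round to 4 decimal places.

2.3265 bits

H(P,Q) = −Σ p·log₂ q.
  −0.10·log₂(0.48) = 0.10589
  −0.34·log₂(0.41) = 0.43734
  −0.56·log₂(0.11) = 1.78328
H(P,Q) = 2.3265 bits.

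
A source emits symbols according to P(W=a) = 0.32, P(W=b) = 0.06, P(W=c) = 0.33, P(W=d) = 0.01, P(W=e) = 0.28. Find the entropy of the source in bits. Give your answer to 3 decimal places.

H(W) = −Σ p·log₂ p.
  −(0.32)·log₂(0.32) = 0.5260
  −(0.06)·log₂(0.06) = 0.2435
  −(0.33)·log₂(0.33) = 0.5278
  −(0.01)·log₂(0.01) = 0.0664
  −(0.28)·log₂(0.28) = 0.5142
Sum: 0.5260 + 0.2435 + 0.5278 + 0.0664 + 0.5142 = 1.878 bits.

1.878 bits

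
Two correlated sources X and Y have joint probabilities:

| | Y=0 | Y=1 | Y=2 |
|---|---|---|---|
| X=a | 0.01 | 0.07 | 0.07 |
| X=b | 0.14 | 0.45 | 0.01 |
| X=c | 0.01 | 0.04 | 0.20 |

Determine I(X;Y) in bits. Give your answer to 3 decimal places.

0.456 bits

Marginals: p(X) = (0.1500, 0.6000, 0.2500), p(Y) = (0.1600, 0.5600, 0.2800).
I(X;Y) = Σ p(x,y)·log₂[p(x,y)/(p(x)p(y))].
  (a,0): 0.01·log₂(0.4167) = -0.0126
  (a,1): 0.07·log₂(0.8333) = -0.0184
  (a,2): 0.07·log₂(1.6667) = 0.0516
  (b,0): 0.14·log₂(1.4583) = 0.0762
  (b,1): 0.45·log₂(1.3393) = 0.1897
  (b,2): 0.01·log₂(0.0595) = -0.0407
  (c,0): 0.01·log₂(0.2500) = -0.0200
  (c,1): 0.04·log₂(0.2857) = -0.0723
  (c,2): 0.20·log₂(2.8571) = 0.3029
Sum = 0.456 bits.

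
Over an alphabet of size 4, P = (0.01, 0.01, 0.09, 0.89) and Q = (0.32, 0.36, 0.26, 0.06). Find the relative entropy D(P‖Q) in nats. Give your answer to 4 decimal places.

2.2342 nats

D(P‖Q) = Σ p·ln(p/q).
  0.01·ln(0.01/0.32) = -0.03466
  0.01·ln(0.01/0.36) = -0.03584
  0.09·ln(0.09/0.26) = -0.09548
  0.89·ln(0.89/0.06) = 2.40022
D(P‖Q) = 2.2342 nats.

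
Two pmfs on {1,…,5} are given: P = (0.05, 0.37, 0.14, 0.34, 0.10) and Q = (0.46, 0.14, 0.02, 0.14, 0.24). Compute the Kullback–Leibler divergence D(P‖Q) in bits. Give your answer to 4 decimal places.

1.0607 bits

D(P‖Q) = Σ p·log₂(p/q).
  0.05·log₂(0.05/0.46) = -0.16008
  0.37·log₂(0.37/0.14) = 0.51878
  0.14·log₂(0.14/0.02) = 0.39303
  0.34·log₂(0.34/0.14) = 0.43524
  0.10·log₂(0.10/0.24) = -0.12630
D(P‖Q) = 1.0607 bits.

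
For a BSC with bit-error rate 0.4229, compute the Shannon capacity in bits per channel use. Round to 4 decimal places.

Binary symmetric channel: C = 1 − h₂(ε) where h₂ is the binary entropy function.
h₂(0.4229) = −0.4229·log₂0.4229 − 0.5771·log₂0.5771 = 0.9828.
C = 1 − 0.9828 = 0.0172 bits per channel use.

0.0172 bits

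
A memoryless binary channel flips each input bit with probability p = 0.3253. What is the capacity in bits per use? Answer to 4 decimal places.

Binary symmetric channel: C = 1 − h₂(ε) where h₂ is the binary entropy function.
h₂(0.3253) = −0.3253·log₂0.3253 − 0.6747·log₂0.6747 = 0.9101.
C = 1 − 0.9101 = 0.0899 bits per channel use.

0.0899 bits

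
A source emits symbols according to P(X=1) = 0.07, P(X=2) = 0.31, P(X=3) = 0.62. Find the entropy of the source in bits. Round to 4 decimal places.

H(X) = −Σ p·log₂ p.
  −(0.07)·log₂(0.07) = 0.26856
  −(0.31)·log₂(0.31) = 0.52379
  −(0.62)·log₂(0.62) = 0.42759
Sum: 0.26856 + 0.52379 + 0.42759 = 1.2199 bits.

1.2199 bits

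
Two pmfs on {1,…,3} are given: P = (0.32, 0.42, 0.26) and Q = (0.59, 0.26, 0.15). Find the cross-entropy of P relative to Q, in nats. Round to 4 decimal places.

H(P,Q) = −Σ p·ln q.
  −0.32·ln(0.59) = 0.16884
  −0.42·ln(0.26) = 0.56577
  −0.26·ln(0.15) = 0.49325
H(P,Q) = 1.2279 nats.

1.2279 nats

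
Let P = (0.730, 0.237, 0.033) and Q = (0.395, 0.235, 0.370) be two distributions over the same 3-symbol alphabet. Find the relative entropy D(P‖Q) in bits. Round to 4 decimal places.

D(P‖Q) = Σ p·log₂(p/q).
  0.730·log₂(0.730/0.395) = 0.64681
  0.237·log₂(0.237/0.235) = 0.00290
  0.033·log₂(0.033/0.370) = -0.11507
D(P‖Q) = 0.5346 bits.

0.5346 bits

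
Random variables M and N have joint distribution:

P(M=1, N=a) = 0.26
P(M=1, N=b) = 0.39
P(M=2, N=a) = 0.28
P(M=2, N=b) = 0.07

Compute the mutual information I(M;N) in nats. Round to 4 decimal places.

0.0773 nats

Marginals: p(M) = (0.6500, 0.3500), p(N) = (0.5400, 0.4600).
I(M;N) = H(M) + H(N) − H(M,N).
H(M) = 0.6474, H(N) = 0.6899, H(M,N) = 1.2600.
I(M;N) = 0.6474 + 0.6899 − 1.2600 = 0.0773 nats.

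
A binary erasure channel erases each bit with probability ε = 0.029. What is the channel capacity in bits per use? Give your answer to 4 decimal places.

0.9710 bits

Binary erasure channel: capacity C = 1 − ε.
C = 1 − 0.029 = 0.9710 bits per channel use.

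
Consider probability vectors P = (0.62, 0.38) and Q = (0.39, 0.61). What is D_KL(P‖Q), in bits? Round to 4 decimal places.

D(P‖Q) = Σ p·log₂(p/q).
  0.62·log₂(0.62/0.39) = 0.41465
  0.38·log₂(0.38/0.61) = -0.25947
D(P‖Q) = 0.1552 bits.

0.1552 bits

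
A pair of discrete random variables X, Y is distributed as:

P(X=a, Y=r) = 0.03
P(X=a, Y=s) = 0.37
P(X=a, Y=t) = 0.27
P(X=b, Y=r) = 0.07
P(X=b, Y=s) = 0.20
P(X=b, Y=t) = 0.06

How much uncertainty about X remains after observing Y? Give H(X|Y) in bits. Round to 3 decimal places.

Marginals: p(X) = (0.6700, 0.3300), p(Y) = (0.1000, 0.5700, 0.3300).
H(X|Y) = Σ p(Y) · H(X|Y=·).
  Y=r: p=0.1000, H(X|Y=r) = 0.8813
  Y=s: p=0.5700, H(X|Y=s) = 0.9348
  Y=t: p=0.3300, H(X|Y=t) = 0.6840
Weighted sum = 0.847 bits.

0.847 bits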